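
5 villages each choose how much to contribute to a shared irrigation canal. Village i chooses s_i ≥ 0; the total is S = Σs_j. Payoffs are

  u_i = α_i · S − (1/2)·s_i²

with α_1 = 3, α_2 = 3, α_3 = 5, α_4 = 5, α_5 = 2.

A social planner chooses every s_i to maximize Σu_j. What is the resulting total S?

90

Planner FOC: ∂(Σu_j)/∂s_i = (Σα_j) − s_i = 0, so s_i^SO = Σα_j = 18 for every i; S^SO = 90.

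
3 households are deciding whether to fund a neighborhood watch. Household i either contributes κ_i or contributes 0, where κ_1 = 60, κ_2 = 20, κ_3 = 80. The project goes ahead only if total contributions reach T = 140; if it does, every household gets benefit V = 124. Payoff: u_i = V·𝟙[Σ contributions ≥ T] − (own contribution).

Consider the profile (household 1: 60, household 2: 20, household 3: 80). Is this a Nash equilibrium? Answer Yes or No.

No

Total = 160 ≥ 140: provided.
Household 1 (pledges 60, payoff 64): dropping to 0 → total 100, payoff 0. No gain.
Household 2 (pledges 20, payoff 104): dropping to 0 → total 140, payoff 124. Profitable deviation.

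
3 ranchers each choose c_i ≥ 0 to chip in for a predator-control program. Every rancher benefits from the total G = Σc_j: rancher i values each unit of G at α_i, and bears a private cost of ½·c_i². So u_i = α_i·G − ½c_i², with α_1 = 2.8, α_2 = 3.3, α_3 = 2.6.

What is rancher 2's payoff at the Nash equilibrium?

23.265

Rancher i's FOC: ∂u_i/∂c_i = α_i − c_i = 0, so c_i* = α_i.
NE contributions = (2.8, 3.3, 2.6); G = 8.7.
u_2 = α_2·G − ½·(c_2)² = 3.3·8.7 − ½·3.3² = 23.265.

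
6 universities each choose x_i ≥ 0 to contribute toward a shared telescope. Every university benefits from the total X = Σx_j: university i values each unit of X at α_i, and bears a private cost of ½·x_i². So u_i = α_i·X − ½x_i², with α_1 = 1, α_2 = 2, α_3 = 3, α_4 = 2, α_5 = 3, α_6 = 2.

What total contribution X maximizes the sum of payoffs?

Planner FOC: ∂(Σu_j)/∂x_i = (Σα_j) − x_i = 0, so x_i^SO = Σα_j = 13 for every i; X^SO = 78.

78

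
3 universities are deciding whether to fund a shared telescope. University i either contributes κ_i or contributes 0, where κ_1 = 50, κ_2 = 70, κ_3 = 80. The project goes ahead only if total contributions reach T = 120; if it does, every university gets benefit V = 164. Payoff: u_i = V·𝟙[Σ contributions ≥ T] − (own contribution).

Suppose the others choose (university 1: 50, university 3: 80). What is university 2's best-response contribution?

Others' total = 130 ≥ 120; contributing adds cost 70 for no extra benefit.
Best response: 0.

0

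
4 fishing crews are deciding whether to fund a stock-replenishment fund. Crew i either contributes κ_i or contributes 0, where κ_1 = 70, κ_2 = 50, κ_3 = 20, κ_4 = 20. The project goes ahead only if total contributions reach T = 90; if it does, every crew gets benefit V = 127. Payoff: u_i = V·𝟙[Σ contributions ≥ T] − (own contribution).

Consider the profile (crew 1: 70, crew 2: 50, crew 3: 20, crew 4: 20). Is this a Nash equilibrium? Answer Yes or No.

No

Total = 160 ≥ 90: provided.
Crew 1 (pledges 70, payoff 57): dropping to 0 → total 90, payoff 127. Profitable deviation.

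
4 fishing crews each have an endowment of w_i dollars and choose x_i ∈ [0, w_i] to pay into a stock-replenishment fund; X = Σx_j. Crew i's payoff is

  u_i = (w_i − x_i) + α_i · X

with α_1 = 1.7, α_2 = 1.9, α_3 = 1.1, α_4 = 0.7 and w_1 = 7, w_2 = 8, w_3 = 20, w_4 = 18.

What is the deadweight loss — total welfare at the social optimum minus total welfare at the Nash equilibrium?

79.2

∂u_i/∂x_i = α_i − 1, so crew i contributes w_i if α_i > 1, else 0.
α_i > 1 for i ∈ {1, 2, 3}; NE contributions (7, 8, 20, 0), X = 35.
W^NE = Σw_i − X^NE + (Σα_i)·X^NE = 53 + 4.4·35 = 207.
Planner: ∂(Σu_j)/∂x_i = Σα_j − 1 = 4.4 > 0, so everyone contributes w_i; X^SO = 53, W^SO = 53 + 4.4·53 = 286.2.
Deadweight loss = 79.2.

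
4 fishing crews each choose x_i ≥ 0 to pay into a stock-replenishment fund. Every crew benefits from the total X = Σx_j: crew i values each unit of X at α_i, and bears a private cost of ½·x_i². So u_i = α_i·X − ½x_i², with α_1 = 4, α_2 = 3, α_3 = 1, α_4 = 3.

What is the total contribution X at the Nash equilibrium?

Crew i's FOC: ∂u_i/∂x_i = α_i − x_i = 0, so x_i* = α_i.
NE contributions = (4, 3, 1, 3); X = 11.

11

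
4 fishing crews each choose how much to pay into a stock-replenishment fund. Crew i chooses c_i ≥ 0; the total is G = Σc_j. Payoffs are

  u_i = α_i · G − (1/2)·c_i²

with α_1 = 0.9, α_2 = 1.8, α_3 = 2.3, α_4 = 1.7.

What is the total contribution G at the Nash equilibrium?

Crew i's FOC: ∂u_i/∂c_i = α_i − c_i = 0, so c_i* = α_i.
NE contributions = (0.9, 1.8, 2.3, 1.7); G = 6.7.

6.7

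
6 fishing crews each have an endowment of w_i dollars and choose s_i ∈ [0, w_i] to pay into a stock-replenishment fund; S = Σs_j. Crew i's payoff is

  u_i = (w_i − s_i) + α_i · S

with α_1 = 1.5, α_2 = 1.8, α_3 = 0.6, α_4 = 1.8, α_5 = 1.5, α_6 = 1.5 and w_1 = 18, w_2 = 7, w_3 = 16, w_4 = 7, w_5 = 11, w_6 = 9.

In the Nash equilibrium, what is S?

52

∂u_i/∂s_i = α_i − 1, so crew i contributes w_i if α_i > 1, else 0.
α_i > 1 for i ∈ {1, 2, 4, 5, 6}; NE contributions (18, 7, 0, 7, 11, 9), S = 52.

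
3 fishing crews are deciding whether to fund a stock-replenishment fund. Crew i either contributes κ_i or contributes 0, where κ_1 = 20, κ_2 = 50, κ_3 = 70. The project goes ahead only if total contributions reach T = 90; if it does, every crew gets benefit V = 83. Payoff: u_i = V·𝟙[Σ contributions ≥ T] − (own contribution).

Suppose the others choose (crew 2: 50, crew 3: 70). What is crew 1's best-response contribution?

0

Others' total = 120 ≥ 90; contributing adds cost 20 for no extra benefit.
Best response: 0.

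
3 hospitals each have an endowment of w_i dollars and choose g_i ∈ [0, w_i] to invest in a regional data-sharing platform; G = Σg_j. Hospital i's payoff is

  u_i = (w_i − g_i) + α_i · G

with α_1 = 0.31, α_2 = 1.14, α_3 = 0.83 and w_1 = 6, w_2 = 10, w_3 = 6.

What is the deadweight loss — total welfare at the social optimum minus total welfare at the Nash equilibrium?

15.36

∂u_i/∂g_i = α_i − 1, so hospital i contributes w_i if α_i > 1, else 0.
α_i > 1 for i ∈ {2}; NE contributions (0, 10, 0), G = 10.
W^NE = Σw_i − G^NE + (Σα_i)·G^NE = 22 + 1.28·10 = 34.8.
Planner: ∂(Σu_j)/∂g_i = Σα_j − 1 = 1.28 > 0, so everyone contributes w_i; G^SO = 22, W^SO = 22 + 1.28·22 = 50.16.
Deadweight loss = 15.36.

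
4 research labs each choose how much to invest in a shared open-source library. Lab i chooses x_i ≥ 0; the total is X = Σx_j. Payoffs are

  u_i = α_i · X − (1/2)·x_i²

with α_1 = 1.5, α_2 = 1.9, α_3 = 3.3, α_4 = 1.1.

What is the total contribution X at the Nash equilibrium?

7.8

Lab i's FOC: ∂u_i/∂x_i = α_i − x_i = 0, so x_i* = α_i.
NE contributions = (1.5, 1.9, 3.3, 1.1); X = 7.8.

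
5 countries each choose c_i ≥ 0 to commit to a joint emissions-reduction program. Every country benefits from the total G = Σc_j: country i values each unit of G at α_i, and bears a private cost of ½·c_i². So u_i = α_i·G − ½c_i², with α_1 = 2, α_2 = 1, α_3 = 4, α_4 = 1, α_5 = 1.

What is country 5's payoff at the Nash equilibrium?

Country i's FOC: ∂u_i/∂c_i = α_i − c_i = 0, so c_i* = α_i.
NE contributions = (2, 1, 4, 1, 1); G = 9.
u_5 = α_5·G − ½·(c_5)² = 1·9 − ½·1² = 8.5.

8.5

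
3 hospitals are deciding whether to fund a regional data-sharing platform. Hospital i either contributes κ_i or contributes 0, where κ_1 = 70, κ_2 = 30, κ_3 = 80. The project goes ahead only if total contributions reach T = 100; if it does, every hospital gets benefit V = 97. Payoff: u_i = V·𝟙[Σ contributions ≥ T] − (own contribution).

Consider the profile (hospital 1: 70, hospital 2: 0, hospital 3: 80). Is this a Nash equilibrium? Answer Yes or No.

Total = 150 ≥ 100: provided.
Hospital 1 (pledges 70, payoff 27): dropping to 0 → total 80, payoff 0. No gain.
Hospital 2 (pledges 0, payoff 97): pledging 30 → total 180, payoff 67. No gain.
Hospital 3 (pledges 80, payoff 17): dropping to 0 → total 70, payoff 0. No gain.

Yes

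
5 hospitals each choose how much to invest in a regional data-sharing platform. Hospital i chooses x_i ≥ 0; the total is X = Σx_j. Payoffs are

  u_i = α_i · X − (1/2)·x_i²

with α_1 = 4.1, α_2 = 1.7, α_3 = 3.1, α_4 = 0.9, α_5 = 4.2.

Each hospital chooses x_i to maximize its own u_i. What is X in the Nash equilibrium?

Hospital i's FOC: ∂u_i/∂x_i = α_i − x_i = 0, so x_i* = α_i.
NE contributions = (4.1, 1.7, 3.1, 0.9, 4.2); X = 14.

14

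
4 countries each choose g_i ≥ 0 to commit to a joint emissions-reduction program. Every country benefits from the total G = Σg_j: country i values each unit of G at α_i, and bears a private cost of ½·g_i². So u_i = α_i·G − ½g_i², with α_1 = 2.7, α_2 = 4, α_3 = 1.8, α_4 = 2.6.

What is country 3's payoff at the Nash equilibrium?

Country i's FOC: ∂u_i/∂g_i = α_i − g_i = 0, so g_i* = α_i.
NE contributions = (2.7, 4, 1.8, 2.6); G = 11.1.
u_3 = α_3·G − ½·(g_3)² = 1.8·11.1 − ½·1.8² = 18.36.

18.36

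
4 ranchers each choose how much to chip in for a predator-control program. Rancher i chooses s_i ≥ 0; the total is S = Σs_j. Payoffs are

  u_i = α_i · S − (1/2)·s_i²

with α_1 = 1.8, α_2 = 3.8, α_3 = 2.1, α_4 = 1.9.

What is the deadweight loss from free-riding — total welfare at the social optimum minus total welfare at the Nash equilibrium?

105.01

Rancher i's FOC: ∂u_i/∂s_i = α_i − s_i = 0, so s_i* = α_i.
NE contributions = (1.8, 3.8, 2.1, 1.9); S = 9.6.
W^NE = (Σα)·S − ½Σα_i² = 9.6² − ½·25.7 = 79.31.
Planner sets s_i = Σα_j = 9.6 for every i, so S^SO = 4·9.6 = 38.4.
W^SO = (Σα)·S^SO − ½·4·(Σα)² = (4/2)·9.6² = 184.32.
Deadweight loss = W^SO − W^NE = 105.01.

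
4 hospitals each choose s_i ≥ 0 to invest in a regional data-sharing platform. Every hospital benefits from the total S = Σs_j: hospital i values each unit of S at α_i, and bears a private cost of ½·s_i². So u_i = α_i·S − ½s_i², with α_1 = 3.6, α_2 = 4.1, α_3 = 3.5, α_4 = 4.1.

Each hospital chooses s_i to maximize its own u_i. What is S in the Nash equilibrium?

15.3

Hospital i's FOC: ∂u_i/∂s_i = α_i − s_i = 0, so s_i* = α_i.
NE contributions = (3.6, 4.1, 3.5, 4.1); S = 15.3.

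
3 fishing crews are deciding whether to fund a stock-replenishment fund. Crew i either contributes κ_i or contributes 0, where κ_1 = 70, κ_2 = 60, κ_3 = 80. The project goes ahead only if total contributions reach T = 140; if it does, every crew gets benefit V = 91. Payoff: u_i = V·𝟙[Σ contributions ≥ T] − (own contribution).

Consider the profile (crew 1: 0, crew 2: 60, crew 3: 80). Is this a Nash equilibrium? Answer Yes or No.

Total = 140 ≥ 140: provided.
Crew 1 (pledges 0, payoff 91): pledging 70 → total 210, payoff 21. No gain.
Crew 2 (pledges 60, payoff 31): dropping to 0 → total 80, payoff 0. No gain.
Crew 3 (pledges 80, payoff 11): dropping to 0 → total 60, payoff 0. No gain.

Yes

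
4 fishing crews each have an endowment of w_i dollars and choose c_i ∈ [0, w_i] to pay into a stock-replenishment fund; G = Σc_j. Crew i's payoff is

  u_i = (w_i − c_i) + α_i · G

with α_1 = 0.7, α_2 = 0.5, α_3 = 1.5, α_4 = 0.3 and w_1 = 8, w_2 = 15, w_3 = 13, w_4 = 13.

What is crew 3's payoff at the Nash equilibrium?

∂u_i/∂c_i = α_i − 1, so crew i contributes w_i if α_i > 1, else 0.
α_i > 1 for i ∈ {3}; NE contributions (0, 0, 13, 0), G = 13.
u_3 = (13 − 13) + 1.5·13 = 19.5.

19.5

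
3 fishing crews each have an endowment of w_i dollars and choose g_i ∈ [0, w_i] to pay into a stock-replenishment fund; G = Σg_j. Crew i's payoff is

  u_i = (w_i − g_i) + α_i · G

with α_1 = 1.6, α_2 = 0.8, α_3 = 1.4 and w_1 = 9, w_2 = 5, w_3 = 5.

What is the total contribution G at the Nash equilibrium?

14

∂u_i/∂g_i = α_i − 1, so crew i contributes w_i if α_i > 1, else 0.
α_i > 1 for i ∈ {1, 3}; NE contributions (9, 0, 5), G = 14.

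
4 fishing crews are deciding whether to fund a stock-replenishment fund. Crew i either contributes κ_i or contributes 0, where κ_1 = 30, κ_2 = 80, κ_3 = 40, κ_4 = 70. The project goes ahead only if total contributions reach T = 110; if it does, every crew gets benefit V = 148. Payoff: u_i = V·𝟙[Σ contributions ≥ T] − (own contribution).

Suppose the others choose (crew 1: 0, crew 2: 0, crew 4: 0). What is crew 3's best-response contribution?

0

Others' total = 0. Even contributing 40 gives 40 < 110: no benefit either way.
Best response: 0.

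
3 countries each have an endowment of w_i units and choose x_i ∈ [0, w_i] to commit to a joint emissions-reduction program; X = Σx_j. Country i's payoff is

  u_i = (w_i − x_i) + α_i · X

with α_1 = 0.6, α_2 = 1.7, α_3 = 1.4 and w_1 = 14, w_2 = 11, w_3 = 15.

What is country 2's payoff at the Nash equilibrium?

44.2

∂u_i/∂x_i = α_i − 1, so country i contributes w_i if α_i > 1, else 0.
α_i > 1 for i ∈ {2, 3}; NE contributions (0, 11, 15), X = 26.
u_2 = (11 − 11) + 1.7·26 = 44.2.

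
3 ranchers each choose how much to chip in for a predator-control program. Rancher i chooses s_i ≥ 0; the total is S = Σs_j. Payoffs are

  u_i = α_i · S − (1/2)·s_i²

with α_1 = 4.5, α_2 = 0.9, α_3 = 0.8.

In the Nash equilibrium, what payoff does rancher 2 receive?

Rancher i's FOC: ∂u_i/∂s_i = α_i − s_i = 0, so s_i* = α_i.
NE contributions = (4.5, 0.9, 0.8); S = 6.2.
u_2 = α_2·S − ½·(s_2)² = 0.9·6.2 − ½·0.9² = 5.175.

5.175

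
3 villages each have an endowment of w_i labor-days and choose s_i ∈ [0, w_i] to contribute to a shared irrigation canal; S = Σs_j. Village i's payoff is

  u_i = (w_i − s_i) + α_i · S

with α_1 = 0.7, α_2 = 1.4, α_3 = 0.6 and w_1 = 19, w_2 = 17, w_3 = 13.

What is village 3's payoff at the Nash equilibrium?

∂u_i/∂s_i = α_i − 1, so village i contributes w_i if α_i > 1, else 0.
α_i > 1 for i ∈ {2}; NE contributions (0, 17, 0), S = 17.
u_3 = (13 − 0) + 0.6·17 = 23.2.

23.2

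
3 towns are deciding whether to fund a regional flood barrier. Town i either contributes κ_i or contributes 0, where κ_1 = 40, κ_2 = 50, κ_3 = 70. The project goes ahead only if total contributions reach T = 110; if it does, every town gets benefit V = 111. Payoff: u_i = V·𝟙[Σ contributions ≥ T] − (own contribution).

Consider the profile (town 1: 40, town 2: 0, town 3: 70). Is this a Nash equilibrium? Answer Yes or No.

Total = 110 ≥ 110: provided.
Town 1 (pledges 40, payoff 71): dropping to 0 → total 70, payoff 0. No gain.
Town 2 (pledges 0, payoff 111): pledging 50 → total 160, payoff 61. No gain.
Town 3 (pledges 70, payoff 41): dropping to 0 → total 40, payoff 0. No gain.

Yes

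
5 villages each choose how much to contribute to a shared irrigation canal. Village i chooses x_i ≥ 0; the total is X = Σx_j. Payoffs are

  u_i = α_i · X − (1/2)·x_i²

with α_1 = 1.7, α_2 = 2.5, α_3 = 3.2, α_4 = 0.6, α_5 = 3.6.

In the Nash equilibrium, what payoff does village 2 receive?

25.875

Village i's FOC: ∂u_i/∂x_i = α_i − x_i = 0, so x_i* = α_i.
NE contributions = (1.7, 2.5, 3.2, 0.6, 3.6); X = 11.6.
u_2 = α_2·X − ½·(x_2)² = 2.5·11.6 − ½·2.5² = 25.875.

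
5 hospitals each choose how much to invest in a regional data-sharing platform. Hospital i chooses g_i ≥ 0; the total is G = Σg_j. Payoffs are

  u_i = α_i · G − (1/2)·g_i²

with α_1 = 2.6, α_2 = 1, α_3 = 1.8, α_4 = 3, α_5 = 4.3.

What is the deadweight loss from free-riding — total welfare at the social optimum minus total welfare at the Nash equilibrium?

Hospital i's FOC: ∂u_i/∂g_i = α_i − g_i = 0, so g_i* = α_i.
NE contributions = (2.6, 1, 1.8, 3, 4.3); G = 12.7.
W^NE = (Σα)·G − ½Σα_i² = 12.7² − ½·38.49 = 142.045.
Planner sets g_i = Σα_j = 12.7 for every i, so G^SO = 5·12.7 = 63.5.
W^SO = (Σα)·G^SO − ½·5·(Σα)² = (5/2)·12.7² = 403.225.
Deadweight loss = W^SO − W^NE = 261.18.

261.18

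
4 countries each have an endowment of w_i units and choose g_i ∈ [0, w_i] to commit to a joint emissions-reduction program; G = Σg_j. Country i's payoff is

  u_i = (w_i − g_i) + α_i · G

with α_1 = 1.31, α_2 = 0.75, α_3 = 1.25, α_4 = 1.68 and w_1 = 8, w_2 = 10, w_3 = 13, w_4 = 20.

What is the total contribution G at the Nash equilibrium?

41

∂u_i/∂g_i = α_i − 1, so country i contributes w_i if α_i > 1, else 0.
α_i > 1 for i ∈ {1, 3, 4}; NE contributions (8, 0, 13, 20), G = 41.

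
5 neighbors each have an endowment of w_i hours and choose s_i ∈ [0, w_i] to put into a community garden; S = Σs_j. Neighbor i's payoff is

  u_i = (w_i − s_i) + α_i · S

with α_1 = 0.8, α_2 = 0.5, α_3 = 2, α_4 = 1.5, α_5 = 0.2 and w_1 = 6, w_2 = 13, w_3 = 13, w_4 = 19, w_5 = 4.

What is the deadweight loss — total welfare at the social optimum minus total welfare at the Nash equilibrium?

∂u_i/∂s_i = α_i − 1, so neighbor i contributes w_i if α_i > 1, else 0.
α_i > 1 for i ∈ {3, 4}; NE contributions (0, 0, 13, 19, 0), S = 32.
W^NE = Σw_i − S^NE + (Σα_i)·S^NE = 55 + 4·32 = 183.
Planner: ∂(Σu_j)/∂s_i = Σα_j − 1 = 4 > 0, so everyone contributes w_i; S^SO = 55, W^SO = 55 + 4·55 = 275.
Deadweight loss = 92.

92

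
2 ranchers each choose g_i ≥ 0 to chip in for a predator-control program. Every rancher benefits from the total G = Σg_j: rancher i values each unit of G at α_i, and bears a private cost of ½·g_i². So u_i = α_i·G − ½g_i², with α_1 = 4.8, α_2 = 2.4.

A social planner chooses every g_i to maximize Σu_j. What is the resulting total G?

14.4

Planner FOC: ∂(Σu_j)/∂g_i = (Σα_j) − g_i = 0, so g_i^SO = Σα_j = 7.2 for every i; G^SO = 14.4.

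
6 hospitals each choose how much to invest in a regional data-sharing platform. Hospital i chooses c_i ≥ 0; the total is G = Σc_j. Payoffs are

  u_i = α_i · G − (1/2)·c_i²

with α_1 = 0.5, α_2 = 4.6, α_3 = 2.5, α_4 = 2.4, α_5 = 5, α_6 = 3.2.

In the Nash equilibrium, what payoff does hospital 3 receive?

Hospital i's FOC: ∂u_i/∂c_i = α_i − c_i = 0, so c_i* = α_i.
NE contributions = (0.5, 4.6, 2.5, 2.4, 5, 3.2); G = 18.2.
u_3 = α_3·G − ½·(c_3)² = 2.5·18.2 − ½·2.5² = 42.375.

42.375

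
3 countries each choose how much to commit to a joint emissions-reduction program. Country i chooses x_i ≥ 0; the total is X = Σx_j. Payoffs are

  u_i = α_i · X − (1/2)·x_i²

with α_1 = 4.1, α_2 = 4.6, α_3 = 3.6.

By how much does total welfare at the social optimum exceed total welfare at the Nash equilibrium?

101.11

Country i's FOC: ∂u_i/∂x_i = α_i − x_i = 0, so x_i* = α_i.
NE contributions = (4.1, 4.6, 3.6); X = 12.3.
W^NE = (Σα)·X − ½Σα_i² = 12.3² − ½·50.93 = 125.825.
Planner sets x_i = Σα_j = 12.3 for every i, so X^SO = 3·12.3 = 36.9.
W^SO = (Σα)·X^SO − ½·3·(Σα)² = (3/2)·12.3² = 226.935.
Deadweight loss = W^SO − W^NE = 101.11.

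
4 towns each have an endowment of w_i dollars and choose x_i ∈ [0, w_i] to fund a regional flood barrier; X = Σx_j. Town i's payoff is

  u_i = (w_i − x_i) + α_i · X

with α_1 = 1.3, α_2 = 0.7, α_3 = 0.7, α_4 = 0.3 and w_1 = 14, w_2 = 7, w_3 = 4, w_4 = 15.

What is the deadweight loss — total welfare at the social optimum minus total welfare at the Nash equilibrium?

∂u_i/∂x_i = α_i − 1, so town i contributes w_i if α_i > 1, else 0.
α_i > 1 for i ∈ {1}; NE contributions (14, 0, 0, 0), X = 14.
W^NE = Σw_i − X^NE + (Σα_i)·X^NE = 40 + 2·14 = 68.
Planner: ∂(Σu_j)/∂x_i = Σα_j − 1 = 2 > 0, so everyone contributes w_i; X^SO = 40, W^SO = 40 + 2·40 = 120.
Deadweight loss = 52.

52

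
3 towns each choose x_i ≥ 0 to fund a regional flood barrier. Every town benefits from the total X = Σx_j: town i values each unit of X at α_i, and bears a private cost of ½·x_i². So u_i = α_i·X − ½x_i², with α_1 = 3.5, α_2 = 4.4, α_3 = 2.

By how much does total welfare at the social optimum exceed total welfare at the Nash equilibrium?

Town i's FOC: ∂u_i/∂x_i = α_i − x_i = 0, so x_i* = α_i.
NE contributions = (3.5, 4.4, 2); X = 9.9.
W^NE = (Σα)·X − ½Σα_i² = 9.9² − ½·35.61 = 80.205.
Planner sets x_i = Σα_j = 9.9 for every i, so X^SO = 3·9.9 = 29.7.
W^SO = (Σα)·X^SO − ½·3·(Σα)² = (3/2)·9.9² = 147.015.
Deadweight loss = W^SO − W^NE = 66.81.

66.81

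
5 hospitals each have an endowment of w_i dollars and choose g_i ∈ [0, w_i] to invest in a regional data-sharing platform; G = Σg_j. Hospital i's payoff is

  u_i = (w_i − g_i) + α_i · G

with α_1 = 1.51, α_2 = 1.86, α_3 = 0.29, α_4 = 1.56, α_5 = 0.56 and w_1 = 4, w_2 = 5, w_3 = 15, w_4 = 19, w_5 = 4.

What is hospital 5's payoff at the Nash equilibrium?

∂u_i/∂g_i = α_i − 1, so hospital i contributes w_i if α_i > 1, else 0.
α_i > 1 for i ∈ {1, 2, 4}; NE contributions (4, 5, 0, 19, 0), G = 28.
u_5 = (4 − 0) + 0.56·28 = 19.68.

19.68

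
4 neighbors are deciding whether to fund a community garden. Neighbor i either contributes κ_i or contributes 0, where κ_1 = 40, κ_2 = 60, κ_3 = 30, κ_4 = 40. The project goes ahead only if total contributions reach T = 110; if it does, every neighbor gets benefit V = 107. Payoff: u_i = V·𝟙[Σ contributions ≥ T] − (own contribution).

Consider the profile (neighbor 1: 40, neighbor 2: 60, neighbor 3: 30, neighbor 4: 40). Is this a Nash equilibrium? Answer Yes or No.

No

Total = 170 ≥ 110: provided.
Neighbor 1 (pledges 40, payoff 67): dropping to 0 → total 130, payoff 107. Profitable deviation.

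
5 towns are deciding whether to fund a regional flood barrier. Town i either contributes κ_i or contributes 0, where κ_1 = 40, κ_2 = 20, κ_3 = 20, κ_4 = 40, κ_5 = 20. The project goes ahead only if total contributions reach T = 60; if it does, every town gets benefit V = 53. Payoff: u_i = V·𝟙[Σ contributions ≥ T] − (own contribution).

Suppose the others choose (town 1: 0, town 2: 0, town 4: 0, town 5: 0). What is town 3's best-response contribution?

0

Others' total = 0. Even contributing 20 gives 20 < 60: no benefit either way.
Best response: 0.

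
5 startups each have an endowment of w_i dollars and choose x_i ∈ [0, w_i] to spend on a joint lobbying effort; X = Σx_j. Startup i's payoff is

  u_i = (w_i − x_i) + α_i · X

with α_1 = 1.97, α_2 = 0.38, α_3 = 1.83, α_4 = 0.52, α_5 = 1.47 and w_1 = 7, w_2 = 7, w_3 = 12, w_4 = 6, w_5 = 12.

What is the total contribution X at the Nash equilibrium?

31

∂u_i/∂x_i = α_i − 1, so startup i contributes w_i if α_i > 1, else 0.
α_i > 1 for i ∈ {1, 3, 5}; NE contributions (7, 0, 12, 0, 12), X = 31.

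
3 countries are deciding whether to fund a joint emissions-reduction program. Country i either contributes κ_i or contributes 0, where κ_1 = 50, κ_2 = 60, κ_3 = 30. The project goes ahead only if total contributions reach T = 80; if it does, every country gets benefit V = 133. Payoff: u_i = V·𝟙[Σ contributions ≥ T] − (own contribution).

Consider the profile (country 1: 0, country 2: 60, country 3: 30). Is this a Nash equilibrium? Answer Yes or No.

Total = 90 ≥ 80: provided.
Country 1 (pledges 0, payoff 133): pledging 50 → total 140, payoff 83. No gain.
Country 2 (pledges 60, payoff 73): dropping to 0 → total 30, payoff 0. No gain.
Country 3 (pledges 30, payoff 103): dropping to 0 → total 60, payoff 0. No gain.

Yes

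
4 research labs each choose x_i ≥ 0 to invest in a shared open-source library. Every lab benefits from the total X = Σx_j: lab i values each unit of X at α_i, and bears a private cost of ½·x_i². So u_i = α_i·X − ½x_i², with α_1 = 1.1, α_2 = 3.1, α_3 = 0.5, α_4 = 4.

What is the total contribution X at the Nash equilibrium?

8.7

Lab i's FOC: ∂u_i/∂x_i = α_i − x_i = 0, so x_i* = α_i.
NE contributions = (1.1, 3.1, 0.5, 4); X = 8.7.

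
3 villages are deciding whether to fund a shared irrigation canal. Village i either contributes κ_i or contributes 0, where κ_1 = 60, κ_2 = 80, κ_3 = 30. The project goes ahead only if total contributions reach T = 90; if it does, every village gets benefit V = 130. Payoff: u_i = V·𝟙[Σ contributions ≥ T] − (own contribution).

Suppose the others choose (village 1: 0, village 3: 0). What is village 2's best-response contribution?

0

Others' total = 0. Even contributing 80 gives 80 < 90: no benefit either way.
Best response: 0.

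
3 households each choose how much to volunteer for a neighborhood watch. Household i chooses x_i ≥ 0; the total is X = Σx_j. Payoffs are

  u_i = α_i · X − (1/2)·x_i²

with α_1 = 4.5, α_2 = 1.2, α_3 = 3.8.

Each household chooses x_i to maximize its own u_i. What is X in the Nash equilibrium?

Household i's FOC: ∂u_i/∂x_i = α_i − x_i = 0, so x_i* = α_i.
NE contributions = (4.5, 1.2, 3.8); X = 9.5.

9.5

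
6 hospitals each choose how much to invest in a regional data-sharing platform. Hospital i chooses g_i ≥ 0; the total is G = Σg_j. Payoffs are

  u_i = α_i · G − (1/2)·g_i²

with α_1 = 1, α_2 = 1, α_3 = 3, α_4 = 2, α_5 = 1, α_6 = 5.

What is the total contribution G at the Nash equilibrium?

Hospital i's FOC: ∂u_i/∂g_i = α_i − g_i = 0, so g_i* = α_i.
NE contributions = (1, 1, 3, 2, 1, 5); G = 13.

13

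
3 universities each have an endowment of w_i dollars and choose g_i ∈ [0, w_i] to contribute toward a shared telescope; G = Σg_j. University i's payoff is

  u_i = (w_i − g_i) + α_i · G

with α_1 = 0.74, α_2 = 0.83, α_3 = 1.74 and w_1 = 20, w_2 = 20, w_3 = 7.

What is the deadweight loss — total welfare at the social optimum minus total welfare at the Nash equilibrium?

∂u_i/∂g_i = α_i − 1, so university i contributes w_i if α_i > 1, else 0.
α_i > 1 for i ∈ {3}; NE contributions (0, 0, 7), G = 7.
W^NE = Σw_i − G^NE + (Σα_i)·G^NE = 47 + 2.31·7 = 63.17.
Planner: ∂(Σu_j)/∂g_i = Σα_j − 1 = 2.31 > 0, so everyone contributes w_i; G^SO = 47, W^SO = 47 + 2.31·47 = 155.57.
Deadweight loss = 92.4.

92.4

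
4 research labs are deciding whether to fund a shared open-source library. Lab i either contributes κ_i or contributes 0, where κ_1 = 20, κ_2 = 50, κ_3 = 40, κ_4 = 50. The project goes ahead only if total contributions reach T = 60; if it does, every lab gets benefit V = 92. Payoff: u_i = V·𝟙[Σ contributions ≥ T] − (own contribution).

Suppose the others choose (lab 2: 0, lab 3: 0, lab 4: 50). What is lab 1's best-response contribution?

20

Others' total = 50. Contributing 20 brings total to 70 ≥ 60: gain V − κ_1 = 72.
Best response: 20.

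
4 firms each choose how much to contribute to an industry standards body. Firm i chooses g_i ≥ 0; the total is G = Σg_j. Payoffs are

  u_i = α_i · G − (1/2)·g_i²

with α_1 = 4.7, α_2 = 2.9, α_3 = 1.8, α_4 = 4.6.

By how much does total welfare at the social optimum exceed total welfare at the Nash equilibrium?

223.45

Firm i's FOC: ∂u_i/∂g_i = α_i − g_i = 0, so g_i* = α_i.
NE contributions = (4.7, 2.9, 1.8, 4.6); G = 14.
W^NE = (Σα)·G − ½Σα_i² = 14² − ½·54.9 = 168.55.
Planner sets g_i = Σα_j = 14 for every i, so G^SO = 4·14 = 56.
W^SO = (Σα)·G^SO − ½·4·(Σα)² = (4/2)·14² = 392.
Deadweight loss = W^SO − W^NE = 223.45.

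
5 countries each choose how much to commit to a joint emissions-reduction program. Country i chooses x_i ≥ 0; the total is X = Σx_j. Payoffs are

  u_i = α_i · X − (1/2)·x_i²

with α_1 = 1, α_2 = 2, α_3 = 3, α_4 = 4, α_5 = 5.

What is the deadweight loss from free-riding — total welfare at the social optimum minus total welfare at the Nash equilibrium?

365

Country i's FOC: ∂u_i/∂x_i = α_i − x_i = 0, so x_i* = α_i.
NE contributions = (1, 2, 3, 4, 5); X = 15.
W^NE = (Σα)·X − ½Σα_i² = 15² − ½·55 = 197.5.
Planner sets x_i = Σα_j = 15 for every i, so X^SO = 5·15 = 75.
W^SO = (Σα)·X^SO − ½·5·(Σα)² = (5/2)·15² = 562.5.
Deadweight loss = W^SO − W^NE = 365.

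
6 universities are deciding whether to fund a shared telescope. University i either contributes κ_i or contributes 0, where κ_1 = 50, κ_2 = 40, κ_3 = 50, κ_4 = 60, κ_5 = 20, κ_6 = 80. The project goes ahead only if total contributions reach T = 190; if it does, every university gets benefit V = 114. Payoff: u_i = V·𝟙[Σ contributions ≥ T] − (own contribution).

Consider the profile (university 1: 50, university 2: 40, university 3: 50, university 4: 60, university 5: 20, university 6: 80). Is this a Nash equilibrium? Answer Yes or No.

No

Total = 300 ≥ 190: provided.
University 1 (pledges 50, payoff 64): dropping to 0 → total 250, payoff 114. Profitable deviation.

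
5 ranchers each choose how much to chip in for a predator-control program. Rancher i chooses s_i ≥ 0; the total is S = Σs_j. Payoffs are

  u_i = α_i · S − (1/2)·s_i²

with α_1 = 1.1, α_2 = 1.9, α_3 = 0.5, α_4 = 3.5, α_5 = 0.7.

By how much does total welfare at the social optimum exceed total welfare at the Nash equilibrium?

Rancher i's FOC: ∂u_i/∂s_i = α_i − s_i = 0, so s_i* = α_i.
NE contributions = (1.1, 1.9, 0.5, 3.5, 0.7); S = 7.7.
W^NE = (Σα)·S − ½Σα_i² = 7.7² − ½·17.81 = 50.385.
Planner sets s_i = Σα_j = 7.7 for every i, so S^SO = 5·7.7 = 38.5.
W^SO = (Σα)·S^SO − ½·5·(Σα)² = (5/2)·7.7² = 148.225.
Deadweight loss = W^SO − W^NE = 97.84.

97.84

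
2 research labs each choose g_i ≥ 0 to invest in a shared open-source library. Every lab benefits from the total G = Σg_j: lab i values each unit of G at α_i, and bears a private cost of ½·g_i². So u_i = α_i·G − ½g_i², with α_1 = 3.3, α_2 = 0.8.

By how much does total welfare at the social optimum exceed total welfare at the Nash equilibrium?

5.765

Lab i's FOC: ∂u_i/∂g_i = α_i − g_i = 0, so g_i* = α_i.
NE contributions = (3.3, 0.8); G = 4.1.
W^NE = (Σα)·G − ½Σα_i² = 4.1² − ½·11.53 = 11.045.
Planner sets g_i = Σα_j = 4.1 for every i, so G^SO = 2·4.1 = 8.2.
W^SO = (Σα)·G^SO − ½·2·(Σα)² = (2/2)·4.1² = 16.81.
Deadweight loss = W^SO − W^NE = 5.765.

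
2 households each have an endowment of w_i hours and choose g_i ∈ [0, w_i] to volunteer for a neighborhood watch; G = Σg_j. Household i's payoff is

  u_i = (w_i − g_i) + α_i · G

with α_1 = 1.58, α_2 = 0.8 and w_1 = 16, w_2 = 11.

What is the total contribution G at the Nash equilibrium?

∂u_i/∂g_i = α_i − 1, so household i contributes w_i if α_i > 1, else 0.
α_i > 1 for i ∈ {1}; NE contributions (16, 0), G = 16.

16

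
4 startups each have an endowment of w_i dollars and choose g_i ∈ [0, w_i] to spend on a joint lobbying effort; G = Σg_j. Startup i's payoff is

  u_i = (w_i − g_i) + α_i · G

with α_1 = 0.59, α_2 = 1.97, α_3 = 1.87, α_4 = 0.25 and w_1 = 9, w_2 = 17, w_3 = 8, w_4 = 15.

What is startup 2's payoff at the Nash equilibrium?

49.25

∂u_i/∂g_i = α_i − 1, so startup i contributes w_i if α_i > 1, else 0.
α_i > 1 for i ∈ {2, 3}; NE contributions (0, 17, 8, 0), G = 25.
u_2 = (17 − 17) + 1.97·25 = 49.25.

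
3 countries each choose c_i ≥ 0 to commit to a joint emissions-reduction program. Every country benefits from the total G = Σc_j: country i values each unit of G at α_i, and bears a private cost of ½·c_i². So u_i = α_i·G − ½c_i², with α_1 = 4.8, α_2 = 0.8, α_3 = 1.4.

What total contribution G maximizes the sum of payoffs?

Planner FOC: ∂(Σu_j)/∂c_i = (Σα_j) − c_i = 0, so c_i^SO = Σα_j = 7 for every i; G^SO = 21.

21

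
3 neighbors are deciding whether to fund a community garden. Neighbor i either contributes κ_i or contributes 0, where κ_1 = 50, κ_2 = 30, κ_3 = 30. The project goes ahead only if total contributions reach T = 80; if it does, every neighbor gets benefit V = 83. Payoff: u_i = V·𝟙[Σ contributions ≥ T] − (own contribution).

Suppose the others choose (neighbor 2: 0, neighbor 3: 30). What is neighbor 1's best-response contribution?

50

Others' total = 30. Contributing 50 brings total to 80 ≥ 80: gain V − κ_1 = 33.
Best response: 50.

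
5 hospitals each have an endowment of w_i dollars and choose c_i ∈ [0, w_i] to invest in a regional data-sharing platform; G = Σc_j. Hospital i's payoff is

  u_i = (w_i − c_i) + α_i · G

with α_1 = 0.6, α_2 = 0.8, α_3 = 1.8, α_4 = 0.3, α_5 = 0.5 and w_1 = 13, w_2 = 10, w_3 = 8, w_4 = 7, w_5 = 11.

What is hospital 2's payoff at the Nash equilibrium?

16.4

∂u_i/∂c_i = α_i − 1, so hospital i contributes w_i if α_i > 1, else 0.
α_i > 1 for i ∈ {3}; NE contributions (0, 0, 8, 0, 0), G = 8.
u_2 = (10 − 0) + 0.8·8 = 16.4.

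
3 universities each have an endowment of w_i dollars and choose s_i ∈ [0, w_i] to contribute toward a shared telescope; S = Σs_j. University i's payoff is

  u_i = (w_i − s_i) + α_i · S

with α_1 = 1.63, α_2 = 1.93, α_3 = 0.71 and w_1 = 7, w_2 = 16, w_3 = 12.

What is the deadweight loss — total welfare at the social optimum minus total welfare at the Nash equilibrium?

∂u_i/∂s_i = α_i − 1, so university i contributes w_i if α_i > 1, else 0.
α_i > 1 for i ∈ {1, 2}; NE contributions (7, 16, 0), S = 23.
W^NE = Σw_i − S^NE + (Σα_i)·S^NE = 35 + 3.27·23 = 110.21.
Planner: ∂(Σu_j)/∂s_i = Σα_j − 1 = 3.27 > 0, so everyone contributes w_i; S^SO = 35, W^SO = 35 + 3.27·35 = 149.45.
Deadweight loss = 39.24.

39.24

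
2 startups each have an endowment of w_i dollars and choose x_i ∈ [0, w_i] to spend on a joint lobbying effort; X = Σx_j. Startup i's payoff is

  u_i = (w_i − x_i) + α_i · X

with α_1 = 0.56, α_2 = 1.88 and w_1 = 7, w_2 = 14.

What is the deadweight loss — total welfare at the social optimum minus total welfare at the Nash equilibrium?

10.08

∂u_i/∂x_i = α_i − 1, so startup i contributes w_i if α_i > 1, else 0.
α_i > 1 for i ∈ {2}; NE contributions (0, 14), X = 14.
W^NE = Σw_i − X^NE + (Σα_i)·X^NE = 21 + 1.44·14 = 41.16.
Planner: ∂(Σu_j)/∂x_i = Σα_j − 1 = 1.44 > 0, so everyone contributes w_i; X^SO = 21, W^SO = 21 + 1.44·21 = 51.24.
Deadweight loss = 10.08.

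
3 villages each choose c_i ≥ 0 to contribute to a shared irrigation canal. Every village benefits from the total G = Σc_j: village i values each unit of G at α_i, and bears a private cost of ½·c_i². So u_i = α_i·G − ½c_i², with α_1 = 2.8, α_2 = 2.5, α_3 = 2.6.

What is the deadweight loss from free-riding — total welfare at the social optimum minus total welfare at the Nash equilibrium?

Village i's FOC: ∂u_i/∂c_i = α_i − c_i = 0, so c_i* = α_i.
NE contributions = (2.8, 2.5, 2.6); G = 7.9.
W^NE = (Σα)·G − ½Σα_i² = 7.9² − ½·20.85 = 51.985.
Planner sets c_i = Σα_j = 7.9 for every i, so G^SO = 3·7.9 = 23.7.
W^SO = (Σα)·G^SO − ½·3·(Σα)² = (3/2)·7.9² = 93.615.
Deadweight loss = W^SO − W^NE = 41.63.

41.63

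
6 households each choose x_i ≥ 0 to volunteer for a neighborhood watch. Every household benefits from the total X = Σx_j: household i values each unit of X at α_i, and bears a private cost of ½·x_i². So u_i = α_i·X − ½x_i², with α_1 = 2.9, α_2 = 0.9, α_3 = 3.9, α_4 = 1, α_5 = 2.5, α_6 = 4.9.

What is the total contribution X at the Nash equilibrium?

Household i's FOC: ∂u_i/∂x_i = α_i − x_i = 0, so x_i* = α_i.
NE contributions = (2.9, 0.9, 3.9, 1, 2.5, 4.9); X = 16.1.

16.1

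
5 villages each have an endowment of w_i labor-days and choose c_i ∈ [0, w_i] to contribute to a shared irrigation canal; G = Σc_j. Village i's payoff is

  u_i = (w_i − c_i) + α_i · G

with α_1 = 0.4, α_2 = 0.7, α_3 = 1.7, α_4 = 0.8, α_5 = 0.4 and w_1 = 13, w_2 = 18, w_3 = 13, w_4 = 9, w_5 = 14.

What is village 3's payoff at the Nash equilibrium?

22.1

∂u_i/∂c_i = α_i − 1, so village i contributes w_i if α_i > 1, else 0.
α_i > 1 for i ∈ {3}; NE contributions (0, 0, 13, 0, 0), G = 13.
u_3 = (13 − 13) + 1.7·13 = 22.1.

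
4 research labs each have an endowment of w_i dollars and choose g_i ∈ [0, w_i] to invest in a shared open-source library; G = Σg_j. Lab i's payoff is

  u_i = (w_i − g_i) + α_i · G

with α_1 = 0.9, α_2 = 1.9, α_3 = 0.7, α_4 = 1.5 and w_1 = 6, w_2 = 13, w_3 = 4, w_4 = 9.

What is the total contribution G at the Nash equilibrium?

22

∂u_i/∂g_i = α_i − 1, so lab i contributes w_i if α_i > 1, else 0.
α_i > 1 for i ∈ {2, 4}; NE contributions (0, 13, 0, 9), G = 22.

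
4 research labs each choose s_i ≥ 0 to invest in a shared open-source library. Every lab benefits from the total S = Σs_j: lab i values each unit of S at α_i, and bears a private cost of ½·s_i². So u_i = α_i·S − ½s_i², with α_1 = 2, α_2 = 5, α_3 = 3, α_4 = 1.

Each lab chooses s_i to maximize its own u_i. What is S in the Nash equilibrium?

Lab i's FOC: ∂u_i/∂s_i = α_i − s_i = 0, so s_i* = α_i.
NE contributions = (2, 5, 3, 1); S = 11.

11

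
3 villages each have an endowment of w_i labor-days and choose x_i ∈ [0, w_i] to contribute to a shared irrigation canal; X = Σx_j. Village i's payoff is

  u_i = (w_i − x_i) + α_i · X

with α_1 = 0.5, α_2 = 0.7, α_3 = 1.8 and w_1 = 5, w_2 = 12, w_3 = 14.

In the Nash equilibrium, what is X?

∂u_i/∂x_i = α_i − 1, so village i contributes w_i if α_i > 1, else 0.
α_i > 1 for i ∈ {3}; NE contributions (0, 0, 14), X = 14.

14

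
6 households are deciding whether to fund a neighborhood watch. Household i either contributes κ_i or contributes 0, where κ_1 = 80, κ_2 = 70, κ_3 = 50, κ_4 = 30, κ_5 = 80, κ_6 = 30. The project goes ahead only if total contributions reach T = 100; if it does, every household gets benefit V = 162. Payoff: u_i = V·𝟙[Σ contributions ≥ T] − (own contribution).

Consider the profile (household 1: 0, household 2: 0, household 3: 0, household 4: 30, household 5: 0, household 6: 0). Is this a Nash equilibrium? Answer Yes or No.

Total = 30 < 100: not provided.
Household 1 (pledges 0, payoff 0): pledging 80 → total 110, payoff 82. Profitable deviation.

No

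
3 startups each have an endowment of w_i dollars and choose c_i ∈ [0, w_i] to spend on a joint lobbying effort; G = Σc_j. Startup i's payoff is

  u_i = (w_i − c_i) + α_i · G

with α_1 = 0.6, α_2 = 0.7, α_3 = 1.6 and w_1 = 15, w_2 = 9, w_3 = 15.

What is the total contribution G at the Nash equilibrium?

15

∂u_i/∂c_i = α_i − 1, so startup i contributes w_i if α_i > 1, else 0.
α_i > 1 for i ∈ {3}; NE contributions (0, 0, 15), G = 15.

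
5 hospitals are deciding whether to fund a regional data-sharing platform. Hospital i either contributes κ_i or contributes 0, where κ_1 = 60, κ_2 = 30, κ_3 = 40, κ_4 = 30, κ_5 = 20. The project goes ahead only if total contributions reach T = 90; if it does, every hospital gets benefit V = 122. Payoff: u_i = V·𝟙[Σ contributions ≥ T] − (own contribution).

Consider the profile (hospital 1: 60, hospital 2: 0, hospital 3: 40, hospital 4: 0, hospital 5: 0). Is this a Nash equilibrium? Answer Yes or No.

Total = 100 ≥ 90: provided.
Hospital 1 (pledges 60, payoff 62): dropping to 0 → total 40, payoff 0. No gain.
Hospital 2 (pledges 0, payoff 122): pledging 30 → total 130, payoff 92. No gain.
Hospital 3 (pledges 40, payoff 82): dropping to 0 → total 60, payoff 0. No gain.
Hospital 4 (pledges 0, payoff 122): pledging 30 → total 130, payoff 92. No gain.
Hospital 5 (pledges 0, payoff 122): pledging 20 → total 120, payoff 102. No gain.

Yes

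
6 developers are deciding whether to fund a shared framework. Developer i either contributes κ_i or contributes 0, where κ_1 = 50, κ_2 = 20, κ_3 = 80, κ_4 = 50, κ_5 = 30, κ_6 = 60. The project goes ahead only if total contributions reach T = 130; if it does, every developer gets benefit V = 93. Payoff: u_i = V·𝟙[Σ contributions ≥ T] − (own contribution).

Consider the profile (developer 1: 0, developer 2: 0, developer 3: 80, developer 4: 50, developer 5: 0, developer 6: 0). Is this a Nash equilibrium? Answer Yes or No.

Total = 130 ≥ 130: provided.
Developer 1 (pledges 0, payoff 93): pledging 50 → total 180, payoff 43. No gain.
Developer 2 (pledges 0, payoff 93): pledging 20 → total 150, payoff 73. No gain.
Developer 3 (pledges 80, payoff 13): dropping to 0 → total 50, payoff 0. No gain.
Developer 4 (pledges 50, payoff 43): dropping to 0 → total 80, payoff 0. No gain.
Developer 5 (pledges 0, payoff 93): pledging 30 → total 160, payoff 63. No gain.
Developer 6 (pledges 0, payoff 93): pledging 60 → total 190, payoff 33. No gain.

Yes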